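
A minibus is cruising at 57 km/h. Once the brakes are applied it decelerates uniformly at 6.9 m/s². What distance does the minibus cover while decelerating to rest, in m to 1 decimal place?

57 km/h ÷ 3.6 = 15.8333 m/s.
Braking distance = v²/(2a) = 15.8333² / (2 × 6.900) = 250.693 / 13.800 = 18.166 m.

Braking distance ≈ 18.2 m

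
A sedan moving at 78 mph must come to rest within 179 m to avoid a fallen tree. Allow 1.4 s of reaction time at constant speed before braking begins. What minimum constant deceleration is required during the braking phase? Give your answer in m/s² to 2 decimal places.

Required deceleration ≈ 4.67 m/s²

78 mph × 0.44704 = 34.8691 m/s.
Distance covered during reaction = 34.8691 × 1.4 = 48.817 m.
Distance available for braking: 179 − 48.817 = 130.183 m.
v² = 2a·d ⇒ a = v²/(2d) = 34.8691² / (2 × 130.183) = 1215.854 / 260.366 = 4.6698 m/s².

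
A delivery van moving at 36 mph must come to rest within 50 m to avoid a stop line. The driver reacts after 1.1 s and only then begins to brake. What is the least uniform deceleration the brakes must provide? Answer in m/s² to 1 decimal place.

Required deceleration ≈ 4.0 m/s²

36 mph × 0.44704 = 16.0934 m/s.
Distance covered during reaction = 16.0934 × 1.1 = 17.703 m.
Distance available for braking: 50 − 17.703 = 32.297 m.
v² = 2a·d ⇒ a = v²/(2d) = 16.0934² / (2 × 32.297) = 258.998 / 64.594 = 4.0096 m/s².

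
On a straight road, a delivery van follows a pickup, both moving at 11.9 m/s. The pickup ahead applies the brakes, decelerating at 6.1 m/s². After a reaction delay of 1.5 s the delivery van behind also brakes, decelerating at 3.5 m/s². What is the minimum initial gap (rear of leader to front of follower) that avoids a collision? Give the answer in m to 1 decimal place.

Minimum gap ≈ 26.5 m

Leader travels v²/(2a_L) = 141.610 / 12.200 = 11.607 m before stopping.
Follower covers v·t_r = 11.9000 × 1.5 = 17.850 m while reacting, then v²/(2a_F) = 141.610 / 7.000 = 20.230 m while braking, for a total of 17.850 + 20.230 = 38.080 m.
Since a_F ≤ a_L and the follower starts braking later, the follower is never slower than the leader, so the closest approach is when both have stopped.
Minimum gap = 38.080 − 11.607 = 26.473 m.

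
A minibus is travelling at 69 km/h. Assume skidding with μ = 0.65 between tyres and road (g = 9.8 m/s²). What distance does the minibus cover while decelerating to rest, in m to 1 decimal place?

Braking distance ≈ 28.8 m

69 km/h ÷ 3.6 = 19.1667 m/s.
a = μg = 0.65 × 9.8 = 6.370 m/s².
Braking distance = v²/(2a) = 19.1667² / (2 × 6.370) = 367.362 / 12.740 = 28.835 m.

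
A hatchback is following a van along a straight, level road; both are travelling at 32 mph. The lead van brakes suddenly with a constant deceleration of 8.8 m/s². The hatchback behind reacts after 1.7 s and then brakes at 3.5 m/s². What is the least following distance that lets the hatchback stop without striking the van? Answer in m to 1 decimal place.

32 mph × 0.44704 = 14.3053 m/s.
Leader travels v²/(2a_L) = 204.642 / 17.600 = 11.627 m before stopping.
Follower covers v·t_r = 14.3053 × 1.7 = 24.319 m while reacting, then v²/(2a_F) = 204.642 / 7.000 = 29.235 m while braking, for a total of 24.319 + 29.235 = 53.554 m.
Since a_F ≤ a_L and the follower starts braking later, the follower is never slower than the leader, so the closest approach is when both have stopped.
Minimum gap = 53.554 − 11.627 = 41.927 m.

Minimum gap ≈ 41.9 m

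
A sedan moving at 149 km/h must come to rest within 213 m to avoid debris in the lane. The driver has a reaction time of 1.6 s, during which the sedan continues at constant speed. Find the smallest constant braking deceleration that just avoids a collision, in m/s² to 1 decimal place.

Required deceleration ≈ 5.8 m/s²

149 km/h ÷ 3.6 = 41.3889 m/s.
Distance covered during reaction = 41.3889 × 1.6 = 66.222 m.
Distance available for braking: 213 − 66.222 = 146.778 m.
v² = 2a·d ⇒ a = v²/(2d) = 41.3889² / (2 × 146.778) = 1713.041 / 293.556 = 5.8355 m/s².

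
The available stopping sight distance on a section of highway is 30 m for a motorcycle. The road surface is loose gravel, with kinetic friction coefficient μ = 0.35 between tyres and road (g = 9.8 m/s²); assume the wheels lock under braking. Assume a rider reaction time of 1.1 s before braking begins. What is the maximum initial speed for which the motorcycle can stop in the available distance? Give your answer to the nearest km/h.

Maximum speed ≈ 40 km/h

a = μg = 0.35 × 9.8 = 3.430 m/s².
Stopping distance: v·t_r + v²/(2a) = 30 with t_r = 1.1 s and a = 3.430 m/s².
So v² + 7.546 v − 205.80 = 0.
Positive root: v = −a·t_r + √((a·t_r)² + 2a·d) = −3.773 + √(14.236 + 205.80) = 11.0606 m/s.
11.0606 m/s × 3.6 = 39.818 km/h.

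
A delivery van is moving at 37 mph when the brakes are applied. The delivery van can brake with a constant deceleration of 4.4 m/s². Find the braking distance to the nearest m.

Braking distance ≈ 31 m

37 mph × 0.44704 = 16.5405 m/s.
Braking distance = v²/(2a) = 16.5405² / (2 × 4.400) = 273.588 / 8.800 = 31.090 m.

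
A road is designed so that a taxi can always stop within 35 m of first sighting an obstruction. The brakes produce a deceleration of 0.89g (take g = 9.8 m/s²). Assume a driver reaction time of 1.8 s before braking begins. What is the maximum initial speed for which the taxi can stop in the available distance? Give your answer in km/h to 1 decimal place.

a = 0.89 × 9.8 = 8.722 m/s².
Stopping distance: v·t_r + v²/(2a) = 35 with t_r = 1.8 s and a = 8.722 m/s².
So v² + 31.399 v − 610.54 = 0.
Positive root: v = −a·t_r + √((a·t_r)² + 2a·d) = −15.700 + √(246.490 + 610.54) = 13.5751 m/s.
13.5751 m/s × 3.6 = 48.870 km/h.

Maximum speed ≈ 48.9 km/h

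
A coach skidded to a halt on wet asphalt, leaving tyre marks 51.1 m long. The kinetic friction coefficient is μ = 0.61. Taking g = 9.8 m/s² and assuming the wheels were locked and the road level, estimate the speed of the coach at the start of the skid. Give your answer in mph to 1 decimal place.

Deceleration a = μg = 0.61 × 9.8 = 5.978 m/s².
v = √(2a·d) = √(2 × 5.978 × 51.1) = √610.952 = 24.7174 m/s.
= 24.7174 ÷ 0.44704 = 55.291 mph.

Initial speed ≈ 55.3 mph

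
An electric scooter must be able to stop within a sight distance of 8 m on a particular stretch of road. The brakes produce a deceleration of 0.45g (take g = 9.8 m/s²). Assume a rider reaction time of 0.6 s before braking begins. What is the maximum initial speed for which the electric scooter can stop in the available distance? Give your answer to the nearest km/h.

a = 0.45 × 9.8 = 4.410 m/s².
Stopping distance: v·t_r + v²/(2a) = 8 with t_r = 0.6 s and a = 4.410 m/s².
So v² + 5.292 v − 70.56 = 0.
Positive root: v = −a·t_r + √((a·t_r)² + 2a·d) = −2.646 + √(7.001 + 70.56) = 6.1609 m/s.
6.1609 m/s × 3.6 = 22.179 km/h.

Maximum speed ≈ 22 km/h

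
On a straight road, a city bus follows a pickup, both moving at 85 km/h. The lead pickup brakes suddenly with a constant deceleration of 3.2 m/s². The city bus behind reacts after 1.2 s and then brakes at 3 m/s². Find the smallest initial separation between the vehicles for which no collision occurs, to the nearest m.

85 km/h ÷ 3.6 = 23.6111 m/s.
Leader travels v²/(2a_L) = 557.484 / 6.400 = 87.107 m before stopping.
Follower covers v·t_r = 23.6111 × 1.2 = 28.333 m while reacting, then v²/(2a_F) = 557.484 / 6.000 = 92.914 m while braking, for a total of 28.333 + 92.914 = 121.247 m.
Since a_F ≤ a_L and the follower starts braking later, the follower is never slower than the leader, so the closest approach is when both have stopped.
Minimum gap = 121.247 − 87.107 = 34.140 m.

Minimum gap ≈ 34 m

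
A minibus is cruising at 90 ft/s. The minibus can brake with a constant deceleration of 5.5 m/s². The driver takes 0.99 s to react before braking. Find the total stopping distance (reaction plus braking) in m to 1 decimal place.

Total stopping distance ≈ 95.6 m

90 ft/s × 0.3048 = 27.4320 m/s.
Reaction distance = v·t_r = 27.4320 × 0.99 = 27.158 m.
Braking distance = v²/(2a) = 27.4320² / (2 × 5.500) = 752.515 / 11.000 = 68.410 m.
Total = 27.158 + 68.410 = 95.568 m.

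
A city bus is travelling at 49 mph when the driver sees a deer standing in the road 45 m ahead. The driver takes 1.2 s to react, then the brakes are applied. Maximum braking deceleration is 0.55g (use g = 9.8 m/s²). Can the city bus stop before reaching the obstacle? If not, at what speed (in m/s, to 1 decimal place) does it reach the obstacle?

No — it strikes the obstacle at 16.7 m/s

49 mph × 0.44704 = 21.9050 m/s.
a = 0.55 × 9.8 = 5.390 m/s².
Reaction distance = 21.9050 × 1.2 = 26.286 m.
Braking distance needed to stop: v²/(2a) = 479.829 / 10.780 = 44.511 m, so total needed = 26.286 + 44.511 = 70.797 m > 45 m — it cannot stop.
Distance remaining when braking begins: 45 − 26.286 = 18.714 m.
v² = v₀² − 2a·d = 479.829 − 2 × 5.390 × 18.714 = 278.092 m²/s².
v = √278.092 = 16.676 m/s.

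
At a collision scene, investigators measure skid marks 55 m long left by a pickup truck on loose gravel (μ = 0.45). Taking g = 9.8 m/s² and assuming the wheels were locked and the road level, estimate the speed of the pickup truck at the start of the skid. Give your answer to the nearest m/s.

Deceleration a = μg = 0.45 × 9.8 = 4.410 m/s².
v = √(2a·d) = √(2 × 4.410 × 55) = √485.100 = 22.0250 m/s.

Initial speed ≈ 22 m/s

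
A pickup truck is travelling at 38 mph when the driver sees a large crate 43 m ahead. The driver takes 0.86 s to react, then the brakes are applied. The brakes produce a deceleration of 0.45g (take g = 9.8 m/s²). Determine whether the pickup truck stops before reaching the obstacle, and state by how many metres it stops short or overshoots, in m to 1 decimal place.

38 mph × 0.44704 = 16.9875 m/s.
a = 0.45 × 9.8 = 4.410 m/s².
Reaction distance = 16.9875 × 0.86 = 14.609 m.
Braking distance = v²/(2a) = 288.575 / 8.820 = 32.718 m.
Total stopping distance = 14.609 + 32.718 = 47.327 m, vs 43 m available — it cannot stop in time and overshoots by 47.327 − 43 = 4.327 m.

No — it overshoots by 4.3 m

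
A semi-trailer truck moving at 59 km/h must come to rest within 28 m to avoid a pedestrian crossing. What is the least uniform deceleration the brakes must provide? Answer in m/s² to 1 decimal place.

Required deceleration ≈ 4.8 m/s²

59 km/h ÷ 3.6 = 16.3889 m/s.
v² = 2a·d ⇒ a = v²/(2d) = 16.3889² / (2 × 28.000) = 268.596 / 56.000 = 4.7964 m/s².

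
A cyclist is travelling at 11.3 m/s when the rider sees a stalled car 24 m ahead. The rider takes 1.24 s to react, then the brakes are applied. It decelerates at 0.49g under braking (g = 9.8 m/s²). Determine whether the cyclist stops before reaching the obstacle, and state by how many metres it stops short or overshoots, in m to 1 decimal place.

No — it overshoots by 3.3 m

a = 0.49 × 9.8 = 4.802 m/s².
Reaction distance = 11.3000 × 1.24 = 14.012 m.
Braking distance = v²/(2a) = 127.690 / 9.604 = 13.296 m.
Total stopping distance = 14.012 + 13.296 = 27.308 m, vs 24 m available — it cannot stop in time and overshoots by 27.308 − 24 = 3.308 m.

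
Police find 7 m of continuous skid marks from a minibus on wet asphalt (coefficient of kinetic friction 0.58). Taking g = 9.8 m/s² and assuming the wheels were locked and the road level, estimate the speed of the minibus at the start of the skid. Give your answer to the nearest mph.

Initial speed ≈ 20 mph

Deceleration a = μg = 0.58 × 9.8 = 5.684 m/s².
v = √(2a·d) = √(2 × 5.684 × 7) = √79.576 = 8.9205 m/s.
= 8.9205 ÷ 0.44704 = 19.955 mph.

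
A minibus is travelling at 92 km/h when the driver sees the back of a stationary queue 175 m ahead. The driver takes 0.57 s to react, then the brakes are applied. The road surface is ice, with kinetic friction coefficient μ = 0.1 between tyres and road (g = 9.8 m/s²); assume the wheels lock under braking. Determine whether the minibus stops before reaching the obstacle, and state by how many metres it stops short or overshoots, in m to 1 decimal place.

No — it overshoots by 172.8 m

92 km/h ÷ 3.6 = 25.5556 m/s.
a = μg = 0.1 × 9.8 = 0.980 m/s².
Reaction distance = 25.5556 × 0.57 = 14.567 m.
Braking distance = v²/(2a) = 653.089 / 1.960 = 333.209 m.
Total stopping distance = 14.567 + 333.209 = 347.776 m, vs 175 m available — it cannot stop in time and overshoots by 347.776 − 175 = 172.776 m.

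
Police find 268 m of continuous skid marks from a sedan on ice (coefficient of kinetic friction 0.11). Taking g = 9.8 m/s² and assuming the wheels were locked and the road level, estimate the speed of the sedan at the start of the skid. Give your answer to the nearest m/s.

Initial speed ≈ 24 m/s

Deceleration a = μg = 0.11 × 9.8 = 1.078 m/s².
v = √(2a·d) = √(2 × 1.078 × 268) = √577.808 = 24.0376 m/s.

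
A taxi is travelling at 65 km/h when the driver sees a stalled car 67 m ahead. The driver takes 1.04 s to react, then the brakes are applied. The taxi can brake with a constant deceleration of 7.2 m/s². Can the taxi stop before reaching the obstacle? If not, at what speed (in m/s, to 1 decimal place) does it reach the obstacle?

Yes — it stops about 25.6 m short of the obstacle, so it never reaches it

65 km/h ÷ 3.6 = 18.0556 m/s.
Reaction distance = 18.0556 × 1.04 = 18.778 m.
Braking distance = v²/(2a) = 326.005 / 14.400 = 22.639 m.
Total stopping distance = 18.778 + 22.639 = 41.417 m, vs 67 m available — it stops with 67 − 41.417 = 25.583 m to spare.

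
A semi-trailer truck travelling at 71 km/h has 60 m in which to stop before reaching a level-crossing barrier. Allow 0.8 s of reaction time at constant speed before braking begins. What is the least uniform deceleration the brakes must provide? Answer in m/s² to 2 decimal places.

Required deceleration ≈ 4.40 m/s²

71 km/h ÷ 3.6 = 19.7222 m/s.
Distance covered during reaction = 19.7222 × 0.8 = 15.778 m.
Distance available for braking: 60 − 15.778 = 44.222 m.
v² = 2a·d ⇒ a = v²/(2d) = 19.7222² / (2 × 44.222) = 388.965 / 88.444 = 4.3979 m/s².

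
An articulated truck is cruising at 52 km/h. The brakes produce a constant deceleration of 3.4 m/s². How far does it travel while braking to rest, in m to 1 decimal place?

Braking distance ≈ 30.7 m

52 km/h ÷ 3.6 = 14.4444 m/s.
Braking distance = v²/(2a) = 14.4444² / (2 × 3.400) = 208.641 / 6.800 = 30.683 m.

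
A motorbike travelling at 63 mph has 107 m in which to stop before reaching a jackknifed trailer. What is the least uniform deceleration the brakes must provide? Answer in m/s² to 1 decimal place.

Required deceleration ≈ 3.7 m/s²

63 mph × 0.44704 = 28.1635 m/s.
v² = 2a·d ⇒ a = v²/(2d) = 28.1635² / (2 × 107.000) = 793.183 / 214.000 = 3.7065 m/s².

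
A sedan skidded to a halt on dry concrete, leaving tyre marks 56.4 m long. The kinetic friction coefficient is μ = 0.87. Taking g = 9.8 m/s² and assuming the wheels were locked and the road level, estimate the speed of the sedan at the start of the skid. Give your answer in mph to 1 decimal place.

Initial speed ≈ 69.4 mph

Deceleration a = μg = 0.87 × 9.8 = 8.526 m/s².
v = √(2a·d) = √(2 × 8.526 × 56.4) = √961.733 = 31.0118 m/s.
= 31.0118 ÷ 0.44704 = 69.371 mph.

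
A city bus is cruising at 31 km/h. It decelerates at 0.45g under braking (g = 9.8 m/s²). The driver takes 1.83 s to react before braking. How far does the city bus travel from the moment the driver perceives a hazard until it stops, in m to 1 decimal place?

31 km/h ÷ 3.6 = 8.6111 m/s.
a = 0.45 × 9.8 = 4.410 m/s².
Reaction distance = v·t_r = 8.6111 × 1.83 = 15.758 m.
Braking distance = v²/(2a) = 8.6111² / (2 × 4.410) = 74.151 / 8.820 = 8.407 m.
Total = 15.758 + 8.407 = 24.165 m.

Total stopping distance ≈ 24.2 m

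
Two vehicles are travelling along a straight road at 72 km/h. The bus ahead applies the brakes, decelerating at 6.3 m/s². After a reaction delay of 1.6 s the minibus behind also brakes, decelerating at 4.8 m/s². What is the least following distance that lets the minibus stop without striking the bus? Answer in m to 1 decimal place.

Minimum gap ≈ 41.9 m

72 km/h ÷ 3.6 = 20.0000 m/s.
Leader travels v²/(2a_L) = 400.000 / 12.600 = 31.746 m before stopping.
Follower covers v·t_r = 20.0000 × 1.6 = 32.000 m while reacting, then v²/(2a_F) = 400.000 / 9.600 = 41.667 m while braking, for a total of 32.000 + 41.667 = 73.667 m.
Since a_F ≤ a_L and the follower starts braking later, the follower is never slower than the leader, so the closest approach is when both have stopped.
Minimum gap = 73.667 − 31.746 = 41.921 m.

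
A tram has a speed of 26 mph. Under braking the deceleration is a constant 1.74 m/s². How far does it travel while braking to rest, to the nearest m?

26 mph × 0.44704 = 11.6230 m/s.
Braking distance = v²/(2a) = 11.6230² / (2 × 1.740) = 135.094 / 3.480 = 38.820 m.

Braking distance ≈ 39 m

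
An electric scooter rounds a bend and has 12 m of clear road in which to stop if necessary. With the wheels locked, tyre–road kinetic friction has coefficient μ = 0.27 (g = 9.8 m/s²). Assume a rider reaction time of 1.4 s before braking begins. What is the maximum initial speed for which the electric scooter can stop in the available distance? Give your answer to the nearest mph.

Maximum speed ≈ 11 mph

a = μg = 0.27 × 9.8 = 2.646 m/s².
Stopping distance: v·t_r + v²/(2a) = 12 with t_r = 1.4 s and a = 2.646 m/s².
So v² + 7.409 v − 63.50 = 0.
Positive root: v = −a·t_r + √((a·t_r)² + 2a·d) = −3.704 + √(13.720 + 63.50) = 5.0835 m/s.
5.0835 m/s ÷ 0.44704 = 11.371 mph.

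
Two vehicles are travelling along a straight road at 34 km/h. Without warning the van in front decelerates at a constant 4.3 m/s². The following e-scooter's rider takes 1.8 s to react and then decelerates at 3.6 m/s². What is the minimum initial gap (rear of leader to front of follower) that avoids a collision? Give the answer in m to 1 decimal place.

34 km/h ÷ 3.6 = 9.4444 m/s.
Leader travels v²/(2a_L) = 89.197 / 8.600 = 10.372 m before stopping.
Follower covers v·t_r = 9.4444 × 1.8 = 17.000 m while reacting, then v²/(2a_F) = 89.197 / 7.200 = 12.388 m while braking, for a total of 17.000 + 12.388 = 29.388 m.
Since a_F ≤ a_L and the follower starts braking later, the follower is never slower than the leader, so the closest approach is when both have stopped.
Minimum gap = 29.388 − 10.372 = 19.016 m.

Minimum gap ≈ 19.0 m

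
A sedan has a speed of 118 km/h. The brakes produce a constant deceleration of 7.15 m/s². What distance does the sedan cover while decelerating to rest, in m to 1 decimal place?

Braking distance ≈ 75.1 m

118 km/h ÷ 3.6 = 32.7778 m/s.
Braking distance = v²/(2a) = 32.7778² / (2 × 7.150) = 1074.384 / 14.300 = 75.132 m.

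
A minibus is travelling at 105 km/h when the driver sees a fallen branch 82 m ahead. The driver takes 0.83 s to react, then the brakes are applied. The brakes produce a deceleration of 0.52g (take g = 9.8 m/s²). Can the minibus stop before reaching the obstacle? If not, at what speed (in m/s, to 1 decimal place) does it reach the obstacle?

No — it strikes the obstacle at 16.2 m/s

105 km/h ÷ 3.6 = 29.1667 m/s.
a = 0.52 × 9.8 = 5.096 m/s².
Reaction distance = 29.1667 × 0.83 = 24.208 m.
Braking distance needed to stop: v²/(2a) = 850.696 / 10.192 = 83.467 m, so total needed = 24.208 + 83.467 = 107.675 m > 82 m — it cannot stop.
Distance remaining when braking begins: 82 − 24.208 = 57.792 m.
v² = v₀² − 2a·d = 850.696 − 2 × 5.096 × 57.792 = 261.680 m²/s².
v = √261.680 = 16.177 m/s.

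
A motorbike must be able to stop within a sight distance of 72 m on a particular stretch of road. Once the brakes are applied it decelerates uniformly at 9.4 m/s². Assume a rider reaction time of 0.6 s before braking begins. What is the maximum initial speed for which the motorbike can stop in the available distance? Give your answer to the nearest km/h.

Stopping distance: v·t_r + v²/(2a) = 72 with t_r = 0.6 s and a = 9.400 m/s².
So v² + 11.280 v − 1353.60 = 0.
Positive root: v = −a·t_r + √((a·t_r)² + 2a·d) = −5.640 + √(31.810 + 1353.60) = 31.5811 m/s.
31.5811 m/s × 3.6 = 113.692 km/h.

Maximum speed ≈ 114 km/h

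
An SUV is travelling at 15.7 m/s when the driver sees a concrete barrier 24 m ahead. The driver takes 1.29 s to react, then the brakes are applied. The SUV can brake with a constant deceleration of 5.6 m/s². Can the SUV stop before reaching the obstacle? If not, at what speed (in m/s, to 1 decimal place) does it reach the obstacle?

Reaction distance = 15.7000 × 1.29 = 20.253 m.
Braking distance needed to stop: v²/(2a) = 246.490 / 11.200 = 22.008 m, so total needed = 20.253 + 22.008 = 42.261 m > 24 m — it cannot stop.
Distance remaining when braking begins: 24 − 20.253 = 3.747 m.
v² = v₀² − 2a·d = 246.490 − 2 × 5.600 × 3.747 = 204.524 m²/s².
v = √204.524 = 14.301 m/s.

No — it strikes the obstacle at 14.3 m/s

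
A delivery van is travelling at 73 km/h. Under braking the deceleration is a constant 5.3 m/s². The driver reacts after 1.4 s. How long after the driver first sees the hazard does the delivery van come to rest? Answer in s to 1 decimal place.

73 km/h ÷ 3.6 = 20.2778 m/s.
Braking time = v/a = 20.2778 / 5.300 = 3.826 s.
Total = 1.4 + 3.826 = 5.226 s.

Total time ≈ 5.2 s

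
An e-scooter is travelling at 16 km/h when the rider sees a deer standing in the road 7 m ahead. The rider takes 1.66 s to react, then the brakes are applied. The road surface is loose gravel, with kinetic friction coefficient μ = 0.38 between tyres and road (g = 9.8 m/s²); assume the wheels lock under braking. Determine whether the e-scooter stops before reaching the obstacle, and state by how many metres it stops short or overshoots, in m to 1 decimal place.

16 km/h ÷ 3.6 = 4.4444 m/s.
a = μg = 0.38 × 9.8 = 3.724 m/s².
Reaction distance = 4.4444 × 1.66 = 7.378 m.
Braking distance = v²/(2a) = 19.753 / 7.448 = 2.652 m.
Total stopping distance = 7.378 + 2.652 = 10.030 m, vs 7 m available — it cannot stop in time and overshoots by 10.030 − 7 = 3.030 m.

No — it overshoots by 3.0 m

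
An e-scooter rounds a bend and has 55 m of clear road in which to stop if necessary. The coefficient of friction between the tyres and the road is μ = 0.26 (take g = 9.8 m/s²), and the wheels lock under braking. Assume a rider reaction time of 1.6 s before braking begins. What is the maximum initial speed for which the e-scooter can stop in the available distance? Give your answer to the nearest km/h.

Maximum speed ≈ 47 km/h

a = μg = 0.26 × 9.8 = 2.548 m/s².
Stopping distance: v·t_r + v²/(2a) = 55 with t_r = 1.6 s and a = 2.548 m/s².
So v² + 8.154 v − 280.28 = 0.
Positive root: v = −a·t_r + √((a·t_r)² + 2a·d) = −4.077 + √(16.622 + 280.28) = 13.1538 m/s.
13.1538 m/s × 3.6 = 47.354 km/h.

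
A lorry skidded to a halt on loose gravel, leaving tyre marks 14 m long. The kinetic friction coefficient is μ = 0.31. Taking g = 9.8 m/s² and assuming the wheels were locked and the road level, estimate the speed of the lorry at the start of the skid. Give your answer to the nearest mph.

Deceleration a = μg = 0.31 × 9.8 = 3.038 m/s².
v = √(2a·d) = √(2 × 3.038 × 14) = √85.064 = 9.2230 m/s.
= 9.2230 ÷ 0.44704 = 20.631 mph.

Initial speed ≈ 21 mph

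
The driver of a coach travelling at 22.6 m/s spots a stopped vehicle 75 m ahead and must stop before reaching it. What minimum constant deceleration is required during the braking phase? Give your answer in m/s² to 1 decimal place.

Required deceleration ≈ 3.4 m/s²

v² = 2a·d ⇒ a = v²/(2d) = 22.6000² / (2 × 75.000) = 510.760 / 150.000 = 3.4051 m/s².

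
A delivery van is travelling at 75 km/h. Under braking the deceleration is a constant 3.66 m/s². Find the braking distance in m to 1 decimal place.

Braking distance ≈ 59.3 m

75 km/h ÷ 3.6 = 20.8333 m/s.
Braking distance = v²/(2a) = 20.8333² / (2 × 3.660) = 434.026 / 7.320 = 59.293 m.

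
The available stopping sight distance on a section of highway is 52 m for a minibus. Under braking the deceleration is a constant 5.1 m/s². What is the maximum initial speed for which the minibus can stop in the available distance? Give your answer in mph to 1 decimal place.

v²/(2a) = d ⇒ v = √(2 × 5.100 × 52) = √530.40 = 23.0304 m/s.
23.0304 m/s ÷ 0.44704 = 51.518 mph.

Maximum speed ≈ 51.5 mph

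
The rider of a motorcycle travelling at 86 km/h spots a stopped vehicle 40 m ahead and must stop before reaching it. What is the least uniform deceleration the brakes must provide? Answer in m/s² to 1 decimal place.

86 km/h ÷ 3.6 = 23.8889 m/s.
v² = 2a·d ⇒ a = v²/(2d) = 23.8889² / (2 × 40.000) = 570.680 / 80.000 = 7.1335 m/s².

Required deceleration ≈ 7.1 m/s²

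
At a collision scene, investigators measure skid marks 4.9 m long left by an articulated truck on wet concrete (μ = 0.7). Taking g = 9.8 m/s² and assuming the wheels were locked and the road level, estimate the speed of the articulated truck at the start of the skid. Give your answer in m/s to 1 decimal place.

Initial speed ≈ 8.2 m/s

Deceleration a = μg = 0.7 × 9.8 = 6.860 m/s².
v = √(2a·d) = √(2 × 6.860 × 4.9) = √67.228 = 8.1993 m/s.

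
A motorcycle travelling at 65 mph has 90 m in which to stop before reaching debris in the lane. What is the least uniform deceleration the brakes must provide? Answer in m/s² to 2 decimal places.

65 mph × 0.44704 = 29.0576 m/s.
v² = 2a·d ⇒ a = v²/(2d) = 29.0576² / (2 × 90.000) = 844.344 / 180.000 = 4.6908 m/s².

Required deceleration ≈ 4.69 m/s²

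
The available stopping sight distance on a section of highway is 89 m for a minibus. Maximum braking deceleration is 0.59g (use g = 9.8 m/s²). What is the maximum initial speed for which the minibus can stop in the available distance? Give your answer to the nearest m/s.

Maximum speed ≈ 32 m/s

a = 0.59 × 9.8 = 5.782 m/s².
v²/(2a) = d ⇒ v = √(2 × 5.782 × 89) = √1029.20 = 32.0811 m/s.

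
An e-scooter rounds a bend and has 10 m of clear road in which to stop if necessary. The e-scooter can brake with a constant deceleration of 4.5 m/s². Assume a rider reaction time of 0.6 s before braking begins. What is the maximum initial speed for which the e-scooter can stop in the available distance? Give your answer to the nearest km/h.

Maximum speed ≈ 26 km/h

Stopping distance: v·t_r + v²/(2a) = 10 with t_r = 0.6 s and a = 4.500 m/s².
So v² + 5.400 v − 90.00 = 0.
Positive root: v = −a·t_r + √((a·t_r)² + 2a·d) = −2.700 + √(7.290 + 90.00) = 7.1636 m/s.
7.1636 m/s × 3.6 = 25.789 km/h.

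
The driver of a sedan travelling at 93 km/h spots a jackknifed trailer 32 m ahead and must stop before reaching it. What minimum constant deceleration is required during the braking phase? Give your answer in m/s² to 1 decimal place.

93 km/h ÷ 3.6 = 25.8333 m/s.
v² = 2a·d ⇒ a = v²/(2d) = 25.8333² / (2 × 32.000) = 667.359 / 64.000 = 10.4275 m/s².

Required deceleration ≈ 10.4 m/s²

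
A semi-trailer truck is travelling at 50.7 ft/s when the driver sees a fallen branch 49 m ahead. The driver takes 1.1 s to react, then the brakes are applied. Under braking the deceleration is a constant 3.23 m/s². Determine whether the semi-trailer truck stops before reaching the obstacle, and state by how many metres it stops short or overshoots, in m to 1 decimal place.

No — it overshoots by 5.0 m

50.7 ft/s × 0.3048 = 15.4534 m/s.
Reaction distance = 15.4534 × 1.1 = 16.999 m.
Braking distance = v²/(2a) = 238.808 / 6.460 = 36.967 m.
Total stopping distance = 16.999 + 36.967 = 53.966 m, vs 49 m available — it cannot stop in time and overshoots by 53.966 − 49 = 4.966 m.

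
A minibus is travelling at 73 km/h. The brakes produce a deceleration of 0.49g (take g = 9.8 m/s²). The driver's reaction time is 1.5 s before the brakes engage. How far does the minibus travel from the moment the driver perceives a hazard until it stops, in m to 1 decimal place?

Total stopping distance ≈ 73.2 m

73 km/h ÷ 3.6 = 20.2778 m/s.
a = 0.49 × 9.8 = 4.802 m/s².
Reaction distance = v·t_r = 20.2778 × 1.5 = 30.417 m.
Braking distance = v²/(2a) = 20.2778² / (2 × 4.802) = 411.189 / 9.604 = 42.814 m.
Total = 30.417 + 42.814 = 73.231 m.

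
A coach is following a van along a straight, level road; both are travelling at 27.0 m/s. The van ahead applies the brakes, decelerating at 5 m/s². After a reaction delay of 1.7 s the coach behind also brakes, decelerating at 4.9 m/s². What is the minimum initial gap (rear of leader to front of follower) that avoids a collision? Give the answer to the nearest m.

Leader travels v²/(2a_L) = 729.000 / 10.000 = 72.900 m before stopping.
Follower covers v·t_r = 27.0000 × 1.7 = 45.900 m while reacting, then v²/(2a_F) = 729.000 / 9.800 = 74.388 m while braking, for a total of 45.900 + 74.388 = 120.288 m.
Since a_F ≤ a_L and the follower starts braking later, the follower is never slower than the leader, so the closest approach is when both have stopped.
Minimum gap = 120.288 − 72.900 = 47.388 m.

Minimum gap ≈ 47 m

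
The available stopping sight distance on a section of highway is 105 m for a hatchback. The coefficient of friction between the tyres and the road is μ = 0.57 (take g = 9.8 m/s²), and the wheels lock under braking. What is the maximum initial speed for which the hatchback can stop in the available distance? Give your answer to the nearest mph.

a = μg = 0.57 × 9.8 = 5.586 m/s².
v²/(2a) = d ⇒ v = √(2 × 5.586 × 105) = √1173.06 = 34.2500 m/s.
34.2500 m/s ÷ 0.44704 = 76.615 mph.

Maximum speed ≈ 77 mph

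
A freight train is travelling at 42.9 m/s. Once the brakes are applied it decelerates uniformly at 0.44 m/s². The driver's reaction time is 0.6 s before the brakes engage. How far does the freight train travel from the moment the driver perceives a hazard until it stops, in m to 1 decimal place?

Total stopping distance ≈ 2117.1 m

Reaction distance = v·t_r = 42.9000 × 0.6 = 25.740 m.
Braking distance = v²/(2a) = 42.9000² / (2 × 0.440) = 1840.410 / 0.880 = 2091.375 m.
Total = 25.740 + 2091.375 = 2117.115 m.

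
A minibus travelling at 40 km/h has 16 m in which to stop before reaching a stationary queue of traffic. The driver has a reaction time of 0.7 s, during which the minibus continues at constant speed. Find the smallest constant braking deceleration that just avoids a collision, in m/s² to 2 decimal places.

Required deceleration ≈ 7.51 m/s²

40 km/h ÷ 3.6 = 11.1111 m/s.
Distance covered during reaction = 11.1111 × 0.7 = 7.778 m.
Distance available for braking: 16 − 7.778 = 8.222 m.
v² = 2a·d ⇒ a = v²/(2d) = 11.1111² / (2 × 8.222) = 123.457 / 16.444 = 7.5077 m/s².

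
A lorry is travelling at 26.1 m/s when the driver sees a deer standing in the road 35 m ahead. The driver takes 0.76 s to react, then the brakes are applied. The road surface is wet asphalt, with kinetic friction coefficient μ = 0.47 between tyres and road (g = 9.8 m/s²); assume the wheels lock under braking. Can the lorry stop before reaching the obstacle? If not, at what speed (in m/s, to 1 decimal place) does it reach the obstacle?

No — it strikes the obstacle at 23.3 m/s

a = μg = 0.47 × 9.8 = 4.606 m/s².
Reaction distance = 26.1000 × 0.76 = 19.836 m.
Braking distance needed to stop: v²/(2a) = 681.210 / 9.212 = 73.948 m, so total needed = 19.836 + 73.948 = 93.784 m > 35 m — it cannot stop.
Distance remaining when braking begins: 35 − 19.836 = 15.164 m.
v² = v₀² − 2a·d = 681.210 − 2 × 4.606 × 15.164 = 541.519 m²/s².
v = √541.519 = 23.271 m/s.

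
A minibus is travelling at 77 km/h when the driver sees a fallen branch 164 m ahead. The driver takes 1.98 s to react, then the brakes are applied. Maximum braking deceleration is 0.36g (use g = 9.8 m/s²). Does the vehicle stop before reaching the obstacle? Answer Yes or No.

Yes

77 km/h ÷ 3.6 = 21.3889 m/s.
a = 0.36 × 9.8 = 3.528 m/s².
Reaction distance = 21.3889 × 1.98 = 42.350 m.
Braking distance = v²/(2a) = 457.485 / 7.056 = 64.836 m.
Total stopping distance = 42.350 + 64.836 = 107.186 m, vs 164 m available — it stops with 164 − 107.186 = 56.814 m to spare.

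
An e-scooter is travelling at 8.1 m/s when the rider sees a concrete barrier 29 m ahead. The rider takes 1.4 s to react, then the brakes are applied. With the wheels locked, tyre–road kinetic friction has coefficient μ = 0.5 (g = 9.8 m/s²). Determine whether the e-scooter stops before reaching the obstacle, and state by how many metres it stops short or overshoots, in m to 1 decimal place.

Yes — it stops 11.0 m short of the obstacle

a = μg = 0.5 × 9.8 = 4.900 m/s².
Reaction distance = 8.1000 × 1.4 = 11.340 m.
Braking distance = v²/(2a) = 65.610 / 9.800 = 6.695 m.
Total stopping distance = 11.340 + 6.695 = 18.035 m, vs 29 m available — it stops with 29 − 18.035 = 10.965 m to spare.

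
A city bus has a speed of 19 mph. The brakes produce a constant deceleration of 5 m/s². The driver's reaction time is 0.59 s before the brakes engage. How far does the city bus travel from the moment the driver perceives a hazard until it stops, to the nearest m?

Total stopping distance ≈ 12 m

19 mph × 0.44704 = 8.4938 m/s.
Reaction distance = v·t_r = 8.4938 × 0.59 = 5.011 m.
Braking distance = v²/(2a) = 8.4938² / (2 × 5.000) = 72.145 / 10.000 = 7.214 m.
Total = 5.011 + 7.214 = 12.225 m.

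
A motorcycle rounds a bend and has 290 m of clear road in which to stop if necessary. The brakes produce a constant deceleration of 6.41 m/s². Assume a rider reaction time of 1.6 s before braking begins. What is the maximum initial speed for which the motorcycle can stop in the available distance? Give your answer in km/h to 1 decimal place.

Maximum speed ≈ 185.7 km/h

Stopping distance: v·t_r + v²/(2a) = 290 with t_r = 1.6 s and a = 6.410 m/s².
So v² + 20.512 v − 3717.80 = 0.
Positive root: v = −a·t_r + √((a·t_r)² + 2a·d) = −10.256 + √(105.186 + 3717.80) = 51.5743 m/s.
51.5743 m/s × 3.6 = 185.667 km/h.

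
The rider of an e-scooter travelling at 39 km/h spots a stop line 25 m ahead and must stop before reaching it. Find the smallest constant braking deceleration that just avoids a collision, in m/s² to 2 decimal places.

39 km/h ÷ 3.6 = 10.8333 m/s.
v² = 2a·d ⇒ a = v²/(2d) = 10.8333² / (2 × 25.000) = 117.360 / 50.000 = 2.3472 m/s².

Required deceleration ≈ 2.35 m/s²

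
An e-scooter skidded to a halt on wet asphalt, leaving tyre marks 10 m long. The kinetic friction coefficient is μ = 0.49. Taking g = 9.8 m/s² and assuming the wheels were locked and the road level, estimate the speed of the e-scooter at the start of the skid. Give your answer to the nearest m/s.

Initial speed ≈ 10 m/s

Deceleration a = μg = 0.49 × 9.8 = 4.802 m/s².
v = √(2a·d) = √(2 × 4.802 × 10) = √96.040 = 9.8000 m/s.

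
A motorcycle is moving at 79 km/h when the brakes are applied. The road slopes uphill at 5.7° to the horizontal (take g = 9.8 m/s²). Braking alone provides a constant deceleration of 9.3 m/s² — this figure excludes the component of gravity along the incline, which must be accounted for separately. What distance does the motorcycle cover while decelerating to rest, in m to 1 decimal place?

79 km/h ÷ 3.6 = 21.9444 m/s.
Gravity along the uphill slope adds to the braking deceleration: a_eff = 9.300 + 9.8·sin 5.7° = 9.300 + 0.973 = 10.273 m/s².
Braking distance = v²/(2a) = 21.9444² / (2 × 10.273) = 481.557 / 20.546 = 23.438 m.

Braking distance ≈ 23.4 m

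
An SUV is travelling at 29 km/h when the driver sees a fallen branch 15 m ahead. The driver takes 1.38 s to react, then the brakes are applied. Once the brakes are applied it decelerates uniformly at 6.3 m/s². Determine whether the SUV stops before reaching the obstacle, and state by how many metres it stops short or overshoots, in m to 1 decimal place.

No — it overshoots by 1.3 m

29 km/h ÷ 3.6 = 8.0556 m/s.
Reaction distance = 8.0556 × 1.38 = 11.117 m.
Braking distance = v²/(2a) = 64.893 / 12.600 = 5.150 m.
Total stopping distance = 11.117 + 5.150 = 16.267 m, vs 15 m available — it cannot stop in time and overshoots by 16.267 − 15 = 1.267 m.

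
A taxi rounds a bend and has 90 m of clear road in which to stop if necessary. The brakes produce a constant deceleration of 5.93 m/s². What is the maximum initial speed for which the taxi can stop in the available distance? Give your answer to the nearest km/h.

Maximum speed ≈ 118 km/h

v²/(2a) = d ⇒ v = √(2 × 5.930 × 90) = √1067.40 = 32.6711 m/s.
32.6711 m/s × 3.6 = 117.616 km/h.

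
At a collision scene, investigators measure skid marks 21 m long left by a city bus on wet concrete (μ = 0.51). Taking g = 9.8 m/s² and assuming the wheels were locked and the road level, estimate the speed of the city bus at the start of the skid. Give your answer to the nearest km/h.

Initial speed ≈ 52 km/h

Deceleration a = μg = 0.51 × 9.8 = 4.998 m/s².
v = √(2a·d) = √(2 × 4.998 × 21) = √209.916 = 14.4885 m/s.
= 14.4885 × 3.6 = 52.159 km/h.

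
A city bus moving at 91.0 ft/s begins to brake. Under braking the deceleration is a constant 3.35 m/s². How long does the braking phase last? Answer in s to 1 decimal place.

Braking time ≈ 8.3 s

91 ft/s × 0.3048 = 27.7368 m/s.
Braking time = v/a = 27.7368 / 3.350 = 8.280 s.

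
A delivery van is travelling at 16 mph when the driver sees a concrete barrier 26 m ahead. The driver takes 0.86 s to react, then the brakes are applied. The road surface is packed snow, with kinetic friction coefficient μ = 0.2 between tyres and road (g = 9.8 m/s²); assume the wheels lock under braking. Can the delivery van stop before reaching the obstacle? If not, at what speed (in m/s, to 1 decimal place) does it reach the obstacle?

Yes — it stops about 6.8 m short of the obstacle, so it never reaches it

16 mph × 0.44704 = 7.1526 m/s.
a = μg = 0.2 × 9.8 = 1.960 m/s².
Reaction distance = 7.1526 × 0.86 = 6.151 m.
Braking distance = v²/(2a) = 51.160 / 3.920 = 13.051 m.
Total stopping distance = 6.151 + 13.051 = 19.202 m, vs 26 m available — it stops with 26 − 19.202 = 6.798 m to spare.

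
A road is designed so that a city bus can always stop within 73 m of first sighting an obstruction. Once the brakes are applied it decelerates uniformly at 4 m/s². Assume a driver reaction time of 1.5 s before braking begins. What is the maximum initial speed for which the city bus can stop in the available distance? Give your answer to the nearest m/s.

Stopping distance: v·t_r + v²/(2a) = 73 with t_r = 1.5 s and a = 4.000 m/s².
So v² + 12.000 v − 584.00 = 0.
Positive root: v = −a·t_r + √((a·t_r)² + 2a·d) = −6.000 + √(36.000 + 584.00) = 18.8998 m/s.

Maximum speed ≈ 19 m/s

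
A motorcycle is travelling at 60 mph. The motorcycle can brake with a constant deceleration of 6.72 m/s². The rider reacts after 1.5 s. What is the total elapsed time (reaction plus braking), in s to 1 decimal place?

Total time ≈ 5.5 s

60 mph × 0.44704 = 26.8224 m/s.
Braking time = v/a = 26.8224 / 6.720 = 3.991 s.
Total = 1.5 + 3.991 = 5.491 s.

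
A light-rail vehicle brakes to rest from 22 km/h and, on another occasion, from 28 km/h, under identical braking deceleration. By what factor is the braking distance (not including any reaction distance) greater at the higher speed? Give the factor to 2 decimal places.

Factor ≈ 1.62

Braking distance d = v²/(2a), so with a fixed, d ∝ v².
Factor = (28/22)² = 1.2727² = 1.6198.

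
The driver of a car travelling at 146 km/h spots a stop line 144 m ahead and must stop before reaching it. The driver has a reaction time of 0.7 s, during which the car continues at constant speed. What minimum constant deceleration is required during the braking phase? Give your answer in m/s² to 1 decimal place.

Required deceleration ≈ 7.1 m/s²

146 km/h ÷ 3.6 = 40.5556 m/s.
Distance covered during reaction = 40.5556 × 0.7 = 28.389 m.
Distance available for braking: 144 − 28.389 = 115.611 m.
v² = 2a·d ⇒ a = v²/(2d) = 40.5556² / (2 × 115.611) = 1644.757 / 231.222 = 7.1133 m/s².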